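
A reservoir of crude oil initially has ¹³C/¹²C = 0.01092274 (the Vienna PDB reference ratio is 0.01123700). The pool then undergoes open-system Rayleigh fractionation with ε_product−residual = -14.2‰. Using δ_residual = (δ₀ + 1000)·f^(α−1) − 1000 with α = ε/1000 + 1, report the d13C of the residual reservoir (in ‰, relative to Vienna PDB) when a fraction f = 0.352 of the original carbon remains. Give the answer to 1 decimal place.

-13.4‰

δ₀ = (0.01092274/0.01123700 − 1)×1000 = (0.972033 − 1)×1000 = -27.967‰
α − 1 = ε/1000 = -0.0142
f^(α−1) = 0.352^(-0.0142) = 1.014937
δ_res = (-27.967 + 1000) × 1.014937 − 1000 = 986.553 − 1000 = -13.45‰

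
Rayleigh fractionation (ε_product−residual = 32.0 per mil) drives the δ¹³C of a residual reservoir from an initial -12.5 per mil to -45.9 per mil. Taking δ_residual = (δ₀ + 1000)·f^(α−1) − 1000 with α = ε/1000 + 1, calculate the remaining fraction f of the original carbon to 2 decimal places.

α − 1 = ε/1000 = 0.0320
(δ_res + 1000)/(δ₀ + 1000) = (-45.9 + 1000)/(-12.5 + 1000) = 954.1/987.5 = 0.966177
f = 0.966177^(1/0.0320) = exp(ln(0.966177)/0.0320) = exp(-0.03441/0.0320)
f = exp(-1.0753) = 0.3412

0.34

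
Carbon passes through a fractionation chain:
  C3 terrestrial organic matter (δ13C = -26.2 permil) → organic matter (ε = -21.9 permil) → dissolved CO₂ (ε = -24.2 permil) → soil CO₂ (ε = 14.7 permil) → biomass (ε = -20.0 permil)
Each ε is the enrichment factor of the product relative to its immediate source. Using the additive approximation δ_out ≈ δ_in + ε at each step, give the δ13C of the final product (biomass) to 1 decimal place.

-77.6 permil

step 1: δ ≈ -26.2 + (-21.9) = -48.1 permil
step 2: δ ≈ -48.1 + (-24.2) = -72.3 permil
step 3: δ ≈ -72.3 + (14.7) = -57.6 permil
step 4: δ ≈ -57.6 + (-20.0) = -77.6 permil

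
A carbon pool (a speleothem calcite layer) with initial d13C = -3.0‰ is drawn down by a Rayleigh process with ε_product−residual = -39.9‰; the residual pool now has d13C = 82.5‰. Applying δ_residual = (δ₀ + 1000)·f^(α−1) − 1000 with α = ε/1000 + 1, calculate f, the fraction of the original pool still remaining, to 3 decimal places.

0.127

α − 1 = ε/1000 = -0.0399
(δ_res + 1000)/(δ₀ + 1000) = (82.5 + 1000)/(-3.0 + 1000) = 1082.5/997.0 = 1.085757
f = 1.085757^(1/-0.0399) = exp(ln(1.085757)/-0.0399) = exp(0.08228/-0.0399)
f = exp(-2.0621) = 0.1272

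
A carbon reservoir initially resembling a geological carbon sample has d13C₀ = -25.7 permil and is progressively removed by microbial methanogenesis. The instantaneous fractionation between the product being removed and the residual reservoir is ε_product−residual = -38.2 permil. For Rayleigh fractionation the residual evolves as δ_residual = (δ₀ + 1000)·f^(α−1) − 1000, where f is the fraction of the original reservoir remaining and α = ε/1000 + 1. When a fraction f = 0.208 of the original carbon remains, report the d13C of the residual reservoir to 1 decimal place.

Rayleigh residual: δ_res = (δ₀ + 1000)·f^(α−1) − 1000
α = ε/1000 + 1 = 0.96180, so α − 1 = -0.03820
f^(α−1) = 0.208^(-0.03820) = 1.061818
δ_res = (-25.7 + 1000) × 1.061818 − 1000 = 1034.529 − 1000 = 34.53 permil

34.5 permil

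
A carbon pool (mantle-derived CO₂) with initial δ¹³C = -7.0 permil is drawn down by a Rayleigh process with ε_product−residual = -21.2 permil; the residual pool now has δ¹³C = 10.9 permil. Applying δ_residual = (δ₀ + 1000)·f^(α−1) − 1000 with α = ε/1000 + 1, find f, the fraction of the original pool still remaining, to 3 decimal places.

α − 1 = ε/1000 = -0.0212
(δ_res + 1000)/(δ₀ + 1000) = (10.9 + 1000)/(-7.0 + 1000) = 1010.9/993.0 = 1.018026
f = 1.018026^(1/-0.0212) = exp(ln(1.018026)/-0.0212) = exp(0.01787/-0.0212)
f = exp(-0.8427) = 0.4305

0.431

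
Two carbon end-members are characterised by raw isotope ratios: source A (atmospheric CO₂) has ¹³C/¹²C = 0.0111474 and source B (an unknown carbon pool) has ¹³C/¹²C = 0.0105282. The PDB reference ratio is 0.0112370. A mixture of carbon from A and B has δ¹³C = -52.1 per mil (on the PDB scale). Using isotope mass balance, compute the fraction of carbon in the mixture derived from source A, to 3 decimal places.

0.199

δ_A = (0.0111474/0.0112370 − 1)×1000 = (0.992026 − 1)×1000 = -7.974 per mil
δ_B = (0.0105282/0.0112370 − 1)×1000 = (0.936923 − 1)×1000 = -63.077 per mil
f_A = (δ_mix − δ_B)/(δ_A − δ_B) = (-52.1 − (-63.077))/(-7.974 − (-63.077))
f_A = 10.977 / 55.104 = 0.1992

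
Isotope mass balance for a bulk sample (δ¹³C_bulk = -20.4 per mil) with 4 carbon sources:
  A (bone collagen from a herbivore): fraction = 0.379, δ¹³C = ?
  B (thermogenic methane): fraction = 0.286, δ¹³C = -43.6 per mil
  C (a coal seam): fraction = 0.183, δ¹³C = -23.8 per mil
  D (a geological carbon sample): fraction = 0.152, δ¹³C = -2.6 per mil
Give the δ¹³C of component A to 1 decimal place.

Isotope mass balance: δ_bulk = Σ fᵢ·δᵢ.
-20.4 = 0.379×δ_A + 0.286×(-43.6) + 0.183×(-23.8) + 0.152×(-2.6)
0.379·δ_A = -20.4 − (-17.220) = -3.180
δ_A = -3.180 / 0.379 = -8.39 per mil

-8.4 per mil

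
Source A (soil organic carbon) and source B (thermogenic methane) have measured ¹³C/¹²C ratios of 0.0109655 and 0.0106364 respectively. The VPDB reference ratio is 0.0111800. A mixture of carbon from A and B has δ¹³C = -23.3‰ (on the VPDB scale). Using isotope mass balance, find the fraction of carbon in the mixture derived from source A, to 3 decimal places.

0.860

δ_A = (0.0109655/0.0111800 − 1)×1000 = (0.980814 − 1)×1000 = -19.186‰
δ_B = (0.0106364/0.0111800 − 1)×1000 = (0.951377 − 1)×1000 = -48.623‰
f_A = (δ_mix − δ_B)/(δ_A − δ_B) = (-23.3 − (-48.623))/(-19.186 − (-48.623))
f_A = 25.323 / 29.436 = 0.8602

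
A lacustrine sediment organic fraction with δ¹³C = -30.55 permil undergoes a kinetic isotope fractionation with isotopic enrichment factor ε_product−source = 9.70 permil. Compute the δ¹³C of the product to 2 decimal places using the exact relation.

To first order, δ_product ≈ δ_source + ε = -20.85 permil.
Exactly, δ_product = (δ_source + 1000)·(ε/1000 + 1) − 1000.
δ_product = (-30.55 + 1000) × (9.70/1000 + 1) − 1000
δ_product = -21.146 permil

-21.15 permil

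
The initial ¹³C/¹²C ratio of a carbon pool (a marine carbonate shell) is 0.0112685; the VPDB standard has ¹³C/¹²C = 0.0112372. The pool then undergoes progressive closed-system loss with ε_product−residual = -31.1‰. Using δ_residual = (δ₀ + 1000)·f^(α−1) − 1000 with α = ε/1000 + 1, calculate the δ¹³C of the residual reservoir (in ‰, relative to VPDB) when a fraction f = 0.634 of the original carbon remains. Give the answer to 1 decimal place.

δ₀ = (0.0112685/0.0112372 − 1)×1000 = (1.002785 − 1)×1000 = 2.785‰
α − 1 = ε/1000 = -0.0311
f^(α−1) = 0.634^(-0.0311) = 1.014273
δ_res = (2.785 + 1000) × 1.014273 − 1000 = 1017.099 − 1000 = 17.10‰

17.1‰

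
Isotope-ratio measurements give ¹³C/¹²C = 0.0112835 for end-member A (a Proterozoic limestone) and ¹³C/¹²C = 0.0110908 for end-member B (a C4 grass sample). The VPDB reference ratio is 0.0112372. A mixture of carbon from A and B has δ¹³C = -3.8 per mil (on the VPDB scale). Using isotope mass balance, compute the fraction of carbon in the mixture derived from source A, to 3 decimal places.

0.538

δ_A = (0.0112835/0.0112372 − 1)×1000 = (1.004120 − 1)×1000 = 4.120 per mil
δ_B = (0.0110908/0.0112372 − 1)×1000 = (0.986972 − 1)×1000 = -13.028 per mil
f_A = (δ_mix − δ_B)/(δ_A − δ_B) = (-3.8 − (-13.028))/(4.120 − (-13.028))
f_A = 9.228 / 17.148 = 0.5381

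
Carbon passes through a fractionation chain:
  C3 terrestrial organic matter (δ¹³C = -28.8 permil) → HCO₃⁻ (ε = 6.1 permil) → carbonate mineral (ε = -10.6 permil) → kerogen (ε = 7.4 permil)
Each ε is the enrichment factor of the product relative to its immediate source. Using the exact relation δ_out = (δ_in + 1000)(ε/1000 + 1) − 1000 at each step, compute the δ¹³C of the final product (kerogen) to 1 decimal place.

step 1: δ = (-28.80 + 1000)·(6.1/1000 + 1) − 1000 = -22.88 permil
step 2: δ = (-22.88 + 1000)·(-10.6/1000 + 1) − 1000 = -33.23 permil
step 3: δ = (-33.23 + 1000)·(7.4/1000 + 1) − 1000 = -26.08 permil

-26.1 permil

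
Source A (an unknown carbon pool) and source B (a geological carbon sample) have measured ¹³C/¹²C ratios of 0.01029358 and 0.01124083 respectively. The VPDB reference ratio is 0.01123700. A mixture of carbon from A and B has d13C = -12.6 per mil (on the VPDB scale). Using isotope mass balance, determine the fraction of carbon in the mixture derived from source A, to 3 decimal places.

0.154

δ_A = (0.01029358/0.01123700 − 1)×1000 = (0.916043 − 1)×1000 = -83.957 per mil
δ_B = (0.01124083/0.01123700 − 1)×1000 = (1.000341 − 1)×1000 = 0.341 per mil
f_A = (δ_mix − δ_B)/(δ_A − δ_B) = (-12.6 − (0.341))/(-83.957 − (0.341))
f_A = -12.941 / -84.297 = 0.1535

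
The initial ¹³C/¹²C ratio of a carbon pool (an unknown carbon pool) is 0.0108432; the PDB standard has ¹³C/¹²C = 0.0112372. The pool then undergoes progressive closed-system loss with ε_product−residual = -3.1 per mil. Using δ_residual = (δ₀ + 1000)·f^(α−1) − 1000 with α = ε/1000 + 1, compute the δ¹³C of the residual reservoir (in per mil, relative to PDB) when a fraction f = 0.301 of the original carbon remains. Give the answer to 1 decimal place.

δ₀ = (0.0108432/0.0112372 − 1)×1000 = (0.964938 − 1)×1000 = -35.062 per mil
α − 1 = ε/1000 = -0.0031
f^(α−1) = 0.301^(-0.0031) = 1.003729
δ_res = (-35.062 + 1000) × 1.003729 − 1000 = 968.536 − 1000 = -31.46 per mil

-31.5 per mil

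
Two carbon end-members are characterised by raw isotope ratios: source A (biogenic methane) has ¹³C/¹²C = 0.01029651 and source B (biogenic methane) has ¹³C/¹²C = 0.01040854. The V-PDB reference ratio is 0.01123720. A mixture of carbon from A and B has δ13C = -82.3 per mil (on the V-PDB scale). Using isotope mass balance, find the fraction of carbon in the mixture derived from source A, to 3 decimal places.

0.858

δ_A = (0.01029651/0.01123720 − 1)×1000 = (0.916288 − 1)×1000 = -83.712 per mil
δ_B = (0.01040854/0.01123720 − 1)×1000 = (0.926257 − 1)×1000 = -73.743 per mil
f_A = (δ_mix − δ_B)/(δ_A − δ_B) = (-82.3 − (-73.743))/(-83.712 − (-73.743))
f_A = -8.557 / -9.970 = 0.8584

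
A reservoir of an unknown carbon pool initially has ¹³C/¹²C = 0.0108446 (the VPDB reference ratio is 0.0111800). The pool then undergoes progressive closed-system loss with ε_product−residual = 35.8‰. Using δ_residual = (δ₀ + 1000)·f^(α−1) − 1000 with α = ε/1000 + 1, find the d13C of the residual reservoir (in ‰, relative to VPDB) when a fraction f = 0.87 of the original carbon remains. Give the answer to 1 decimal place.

δ₀ = (0.0108446/0.0111800 − 1)×1000 = (0.970000 − 1)×1000 = -30.000‰
α − 1 = ε/1000 = 0.0358
f^(α−1) = 0.87^(0.0358) = 0.995027
δ_res = (-30.000 + 1000) × 0.995027 − 1000 = 965.176 − 1000 = -34.82‰

-34.8‰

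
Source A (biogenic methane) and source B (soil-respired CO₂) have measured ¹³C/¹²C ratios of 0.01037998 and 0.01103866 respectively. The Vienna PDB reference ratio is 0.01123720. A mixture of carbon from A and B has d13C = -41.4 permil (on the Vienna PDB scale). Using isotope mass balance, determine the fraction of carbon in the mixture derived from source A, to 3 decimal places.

δ_A = (0.01037998/0.01123720 − 1)×1000 = (0.923716 − 1)×1000 = -76.284 permil
δ_B = (0.01103866/0.01123720 − 1)×1000 = (0.982332 − 1)×1000 = -17.668 permil
f_A = (δ_mix − δ_B)/(δ_A − δ_B) = (-41.4 − (-17.668))/(-76.284 − (-17.668))
f_A = -23.732 / -58.616 = 0.4049

0.405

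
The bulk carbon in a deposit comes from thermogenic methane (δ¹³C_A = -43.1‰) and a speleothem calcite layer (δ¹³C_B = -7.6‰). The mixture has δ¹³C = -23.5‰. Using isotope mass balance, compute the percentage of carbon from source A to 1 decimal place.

44.8%

δ_mix = f_A·δ_A + (1 − f_A)·δ_B  ⇒  f_A = (δ_mix − δ_B)/(δ_A − δ_B)
f_A = (-23.5 − (-7.6)) / (-43.1 − (-7.6))
f_A = -15.9 / -35.5 = 0.4479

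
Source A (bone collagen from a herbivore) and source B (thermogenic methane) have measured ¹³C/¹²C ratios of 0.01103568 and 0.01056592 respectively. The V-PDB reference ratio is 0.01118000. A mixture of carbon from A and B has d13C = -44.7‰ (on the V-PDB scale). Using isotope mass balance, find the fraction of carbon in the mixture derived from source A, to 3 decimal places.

δ_A = (0.01103568/0.01118000 − 1)×1000 = (0.987091 − 1)×1000 = -12.909‰
δ_B = (0.01056592/0.01118000 − 1)×1000 = (0.945073 − 1)×1000 = -54.927‰
f_A = (δ_mix − δ_B)/(δ_A − δ_B) = (-44.7 − (-54.927))/(-12.909 − (-54.927))
f_A = 10.227 / 42.018 = 0.2434

0.243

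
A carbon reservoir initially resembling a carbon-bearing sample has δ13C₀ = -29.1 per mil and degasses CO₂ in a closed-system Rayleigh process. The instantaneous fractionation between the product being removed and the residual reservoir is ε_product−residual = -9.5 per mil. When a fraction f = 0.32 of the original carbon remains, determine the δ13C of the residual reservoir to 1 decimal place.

Rayleigh residual: δ_res = (δ₀ + 1000)·f^(α−1) − 1000
α = ε/1000 + 1 = 0.99050, so α − 1 = -0.00950
f^(α−1) = 0.32^(-0.00950) = 1.010883
δ_res = (-29.1 + 1000) × 1.010883 − 1000 = 981.467 − 1000 = -18.53 per mil

-18.5 per mil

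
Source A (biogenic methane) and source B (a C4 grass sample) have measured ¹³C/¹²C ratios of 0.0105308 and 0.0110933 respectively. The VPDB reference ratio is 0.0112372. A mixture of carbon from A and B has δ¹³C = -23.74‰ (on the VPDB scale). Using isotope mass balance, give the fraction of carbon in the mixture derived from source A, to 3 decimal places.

δ_A = (0.0105308/0.0112372 − 1)×1000 = (0.937137 − 1)×1000 = -62.863‰
δ_B = (0.0110933/0.0112372 − 1)×1000 = (0.987194 − 1)×1000 = -12.806‰
f_A = (δ_mix − δ_B)/(δ_A − δ_B) = (-23.74 − (-12.806))/(-62.863 − (-12.806))
f_A = -10.934 / -50.057 = 0.2184

0.218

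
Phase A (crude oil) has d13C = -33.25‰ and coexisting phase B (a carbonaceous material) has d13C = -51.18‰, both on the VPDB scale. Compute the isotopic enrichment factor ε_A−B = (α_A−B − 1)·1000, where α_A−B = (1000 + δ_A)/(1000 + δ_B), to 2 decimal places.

α_A−B = (1000 + -33.25) / (1000 + -51.18) = 966.75 / 948.82 = 1.018897
ε_A−B = (1.018897 − 1) × 1000 = 18.897‰
(The approximation ε ≈ δ_A − δ_B would give 17.93‰.)

18.90‰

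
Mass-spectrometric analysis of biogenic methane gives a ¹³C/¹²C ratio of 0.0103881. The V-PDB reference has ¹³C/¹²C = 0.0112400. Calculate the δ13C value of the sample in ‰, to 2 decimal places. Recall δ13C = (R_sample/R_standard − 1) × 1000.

δ13C = (R_sample / R_standard − 1) × 1000
R_sample / R_standard = 0.0103881 / 0.0112400 = 0.924208
δ13C = (0.924208 − 1) × 1000 = -75.792‰

-75.79‰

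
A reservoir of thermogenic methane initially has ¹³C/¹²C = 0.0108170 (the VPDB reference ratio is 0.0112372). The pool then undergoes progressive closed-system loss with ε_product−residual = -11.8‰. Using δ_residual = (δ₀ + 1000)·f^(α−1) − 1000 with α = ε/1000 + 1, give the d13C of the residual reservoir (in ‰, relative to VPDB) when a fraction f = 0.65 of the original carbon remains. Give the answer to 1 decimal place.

δ₀ = (0.0108170/0.0112372 − 1)×1000 = (0.962606 − 1)×1000 = -37.394‰
α − 1 = ε/1000 = -0.0118
f^(α−1) = 0.65^(-0.0118) = 1.005096
δ_res = (-37.394 + 1000) × 1.005096 − 1000 = 967.512 − 1000 = -32.49‰

-32.5‰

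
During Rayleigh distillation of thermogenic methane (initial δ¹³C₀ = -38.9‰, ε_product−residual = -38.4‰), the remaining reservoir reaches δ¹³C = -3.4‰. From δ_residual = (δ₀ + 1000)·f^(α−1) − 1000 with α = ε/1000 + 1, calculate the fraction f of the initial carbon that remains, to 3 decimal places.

α − 1 = ε/1000 = -0.0384
(δ_res + 1000)/(δ₀ + 1000) = (-3.4 + 1000)/(-38.9 + 1000) = 996.6/961.1 = 1.036937
f = 1.036937^(1/-0.0384) = exp(ln(1.036937)/-0.0384) = exp(0.03627/-0.0384)
f = exp(-0.9446) = 0.3889

0.389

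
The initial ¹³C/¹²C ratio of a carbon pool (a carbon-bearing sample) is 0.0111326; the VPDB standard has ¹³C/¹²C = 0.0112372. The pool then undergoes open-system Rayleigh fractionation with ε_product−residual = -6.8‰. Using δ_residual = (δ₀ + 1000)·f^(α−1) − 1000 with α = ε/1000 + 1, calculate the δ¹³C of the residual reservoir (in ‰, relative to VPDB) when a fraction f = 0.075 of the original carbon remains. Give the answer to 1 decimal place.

δ₀ = (0.0111326/0.0112372 − 1)×1000 = (0.990692 − 1)×1000 = -9.308‰
α − 1 = ε/1000 = -0.0068
f^(α−1) = 0.075^(-0.0068) = 1.017770
δ_res = (-9.308 + 1000) × 1.017770 − 1000 = 1008.296 − 1000 = 8.30‰

8.3‰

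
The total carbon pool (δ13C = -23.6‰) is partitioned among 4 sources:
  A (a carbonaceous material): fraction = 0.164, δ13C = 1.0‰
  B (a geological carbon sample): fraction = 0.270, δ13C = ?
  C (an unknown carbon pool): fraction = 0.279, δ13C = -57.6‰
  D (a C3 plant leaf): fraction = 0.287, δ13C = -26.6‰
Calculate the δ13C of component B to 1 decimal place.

Isotope mass balance: δ_bulk = Σ fᵢ·δᵢ.
-23.6 = 0.164×(1.0) + 0.270×δ_B + 0.279×(-57.6) + 0.287×(-26.6)
0.270·δ_B = -23.6 − (-23.541) = -0.059
δ_B = -0.059 / 0.270 = -0.22‰

-0.2‰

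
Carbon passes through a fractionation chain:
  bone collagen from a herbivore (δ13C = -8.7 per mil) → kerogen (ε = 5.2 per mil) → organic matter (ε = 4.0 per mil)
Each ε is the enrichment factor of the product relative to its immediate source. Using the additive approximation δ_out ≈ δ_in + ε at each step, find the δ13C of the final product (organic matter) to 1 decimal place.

0.5 per mil

step 1: δ ≈ -8.7 + (5.2) = -3.5 per mil
step 2: δ ≈ -3.5 + (4.0) = 0.5 per mil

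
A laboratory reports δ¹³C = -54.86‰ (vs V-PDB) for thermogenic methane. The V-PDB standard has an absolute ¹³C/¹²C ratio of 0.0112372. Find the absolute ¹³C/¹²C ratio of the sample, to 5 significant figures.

R_sample = R_standard × (δ¹³C/1000 + 1)
R_sample = 0.0112372 × (-54.86/1000 + 1) = 0.0112372 × 0.945140
R_sample = 0.0106207

0.010621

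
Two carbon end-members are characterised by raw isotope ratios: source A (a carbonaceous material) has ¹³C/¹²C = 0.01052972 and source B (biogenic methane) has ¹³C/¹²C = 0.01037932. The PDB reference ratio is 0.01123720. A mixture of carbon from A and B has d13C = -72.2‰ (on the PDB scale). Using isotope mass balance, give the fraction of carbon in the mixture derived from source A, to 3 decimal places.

0.310

δ_A = (0.01052972/0.01123720 − 1)×1000 = (0.937041 − 1)×1000 = -62.959‰
δ_B = (0.01037932/0.01123720 − 1)×1000 = (0.923657 − 1)×1000 = -76.343‰
f_A = (δ_mix − δ_B)/(δ_A − δ_B) = (-72.2 − (-76.343))/(-62.959 − (-76.343))
f_A = 4.143 / 13.384 = 0.3095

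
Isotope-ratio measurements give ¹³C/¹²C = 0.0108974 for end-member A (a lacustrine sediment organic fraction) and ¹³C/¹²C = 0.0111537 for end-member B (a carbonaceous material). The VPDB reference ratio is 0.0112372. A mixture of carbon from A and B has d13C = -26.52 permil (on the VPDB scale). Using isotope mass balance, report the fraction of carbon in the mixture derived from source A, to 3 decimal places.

0.837

δ_A = (0.0108974/0.0112372 − 1)×1000 = (0.969761 − 1)×1000 = -30.239 permil
δ_B = (0.0111537/0.0112372 − 1)×1000 = (0.992569 − 1)×1000 = -7.431 permil
f_A = (δ_mix − δ_B)/(δ_A − δ_B) = (-26.52 − (-7.431))/(-30.239 − (-7.431))
f_A = -19.089 / -22.808 = 0.8370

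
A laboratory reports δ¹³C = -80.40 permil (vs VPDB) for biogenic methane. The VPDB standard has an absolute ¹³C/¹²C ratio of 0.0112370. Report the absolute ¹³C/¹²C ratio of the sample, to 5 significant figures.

0.010334

R_sample = R_standard × (δ¹³C/1000 + 1)
R_sample = 0.0112370 × (-80.40/1000 + 1) = 0.0112370 × 0.919600
R_sample = 0.0103335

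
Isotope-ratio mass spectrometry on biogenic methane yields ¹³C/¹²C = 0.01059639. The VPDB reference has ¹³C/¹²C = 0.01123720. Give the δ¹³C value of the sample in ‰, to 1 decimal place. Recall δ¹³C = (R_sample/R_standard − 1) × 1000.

δ¹³C = (R_sample / R_standard − 1) × 1000
R_sample / R_standard = 0.01059639 / 0.01123720 = 0.942974
δ¹³C = (0.942974 − 1) × 1000 = -57.03‰

-57.0‰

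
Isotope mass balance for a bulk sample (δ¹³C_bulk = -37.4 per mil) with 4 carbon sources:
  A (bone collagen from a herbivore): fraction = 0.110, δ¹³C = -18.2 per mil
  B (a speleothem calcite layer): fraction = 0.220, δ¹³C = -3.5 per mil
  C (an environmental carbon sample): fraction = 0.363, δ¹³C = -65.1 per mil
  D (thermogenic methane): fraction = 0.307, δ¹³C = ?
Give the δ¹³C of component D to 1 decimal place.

-35.8 per mil

Isotope mass balance: δ_bulk = Σ fᵢ·δᵢ.
-37.4 = 0.110×(-18.2) + 0.220×(-3.5) + 0.363×(-65.1) + 0.307×δ_D
0.307·δ_D = -37.4 − (-26.403) = -10.997
δ_D = -10.997 / 0.307 = -35.82 per mil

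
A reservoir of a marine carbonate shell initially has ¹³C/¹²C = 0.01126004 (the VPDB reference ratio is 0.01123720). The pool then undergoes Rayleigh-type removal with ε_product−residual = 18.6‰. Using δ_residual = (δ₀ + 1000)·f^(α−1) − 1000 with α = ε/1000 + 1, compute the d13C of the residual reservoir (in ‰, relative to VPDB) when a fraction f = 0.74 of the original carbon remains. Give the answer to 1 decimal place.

-3.6‰

δ₀ = (0.01126004/0.01123720 − 1)×1000 = (1.002033 − 1)×1000 = 2.033‰
α − 1 = ε/1000 = 0.0186
f^(α−1) = 0.74^(0.0186) = 0.994415
δ_res = (2.033 + 1000) × 0.994415 − 1000 = 996.436 − 1000 = -3.56‰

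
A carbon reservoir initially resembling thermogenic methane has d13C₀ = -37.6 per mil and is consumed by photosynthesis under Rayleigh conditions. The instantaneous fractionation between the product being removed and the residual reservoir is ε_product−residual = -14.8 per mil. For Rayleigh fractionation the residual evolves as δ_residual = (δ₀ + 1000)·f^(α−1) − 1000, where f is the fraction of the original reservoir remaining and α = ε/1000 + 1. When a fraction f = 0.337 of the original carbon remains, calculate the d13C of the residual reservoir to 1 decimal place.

Rayleigh residual: δ_res = (δ₀ + 1000)·f^(α−1) − 1000
α = ε/1000 + 1 = 0.98520, so α − 1 = -0.01480
f^(α−1) = 0.337^(-0.01480) = 1.016228
δ_res = (-37.6 + 1000) × 1.016228 − 1000 = 978.018 − 1000 = -21.98 per mil

-22.0 per mil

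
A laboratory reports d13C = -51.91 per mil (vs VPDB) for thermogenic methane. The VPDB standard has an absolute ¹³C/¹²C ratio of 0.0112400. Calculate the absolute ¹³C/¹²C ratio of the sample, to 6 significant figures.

R_sample = R_standard × (d13C/1000 + 1)
R_sample = 0.0112400 × (-51.91/1000 + 1) = 0.0112400 × 0.948090
R_sample = 0.0106565

0.0106565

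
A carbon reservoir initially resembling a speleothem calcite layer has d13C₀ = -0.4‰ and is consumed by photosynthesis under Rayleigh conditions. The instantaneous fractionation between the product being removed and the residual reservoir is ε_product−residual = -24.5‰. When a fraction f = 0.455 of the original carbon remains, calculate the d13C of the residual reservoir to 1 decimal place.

19.1‰

Rayleigh residual: δ_res = (δ₀ + 1000)·f^(α−1) − 1000
α = ε/1000 + 1 = 0.97550, so α − 1 = -0.02450
f^(α−1) = 0.455^(-0.02450) = 1.019480
δ_res = (-0.4 + 1000) × 1.019480 − 1000 = 1019.072 − 1000 = 19.07‰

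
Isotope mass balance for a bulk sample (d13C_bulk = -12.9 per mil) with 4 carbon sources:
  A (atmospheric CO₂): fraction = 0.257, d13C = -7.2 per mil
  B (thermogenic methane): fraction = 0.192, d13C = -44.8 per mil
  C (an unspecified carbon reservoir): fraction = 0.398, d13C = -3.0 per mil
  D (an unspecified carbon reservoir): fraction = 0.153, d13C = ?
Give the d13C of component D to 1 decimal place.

-8.2 per mil

Isotope mass balance: δ_bulk = Σ fᵢ·δᵢ.
-12.9 = 0.257×(-7.2) + 0.192×(-44.8) + 0.398×(-3.0) + 0.153×δ_D
0.153·δ_D = -12.9 − (-11.646) = -1.254
δ_D = -1.254 / 0.153 = -8.20 per mil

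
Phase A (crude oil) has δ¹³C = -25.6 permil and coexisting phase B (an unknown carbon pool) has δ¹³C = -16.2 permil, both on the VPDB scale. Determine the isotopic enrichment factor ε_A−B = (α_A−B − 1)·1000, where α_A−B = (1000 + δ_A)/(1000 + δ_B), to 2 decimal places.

-9.55 permil

α_A−B = (1000 + -25.6) / (1000 + -16.2) = 974.4 / 983.8 = 0.990445
ε_A−B = (0.990445 − 1) × 1000 = -9.555 permil
(The approximation ε ≈ δ_A − δ_B would give -9.4 permil.)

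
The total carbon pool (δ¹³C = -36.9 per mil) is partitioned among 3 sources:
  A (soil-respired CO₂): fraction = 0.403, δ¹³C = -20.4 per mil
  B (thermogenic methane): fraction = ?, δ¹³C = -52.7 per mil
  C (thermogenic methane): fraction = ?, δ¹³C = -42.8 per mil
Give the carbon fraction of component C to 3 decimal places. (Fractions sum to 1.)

0.281

Let f_C and f_B be the unknown fractions; fractions sum to 1 so f_C + f_B = 0.597.
Mass balance: Σ fᵢ·δᵢ = δ_bulk ⇒ f_C·(-42.8) + f_B·(-52.7) = -36.9 − (-8.221) = -28.679
Substitute f_B = 0.597 − f_C:
f_C·(-42.8 − -52.7) = -28.679 − 0.597×(-52.7) = 2.783
f_C = 2.783 / 9.9 = 0.2811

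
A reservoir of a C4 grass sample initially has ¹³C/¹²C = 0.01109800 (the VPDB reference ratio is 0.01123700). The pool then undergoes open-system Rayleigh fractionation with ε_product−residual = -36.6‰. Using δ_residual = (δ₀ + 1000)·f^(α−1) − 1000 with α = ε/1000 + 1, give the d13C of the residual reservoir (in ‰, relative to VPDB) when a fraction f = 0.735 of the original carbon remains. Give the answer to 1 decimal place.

δ₀ = (0.01109800/0.01123700 − 1)×1000 = (0.987630 − 1)×1000 = -12.370‰
α − 1 = ε/1000 = -0.0366
f^(α−1) = 0.735^(-0.0366) = 1.011332
δ_res = (-12.370 + 1000) × 1.011332 − 1000 = 998.822 − 1000 = -1.18‰

-1.2‰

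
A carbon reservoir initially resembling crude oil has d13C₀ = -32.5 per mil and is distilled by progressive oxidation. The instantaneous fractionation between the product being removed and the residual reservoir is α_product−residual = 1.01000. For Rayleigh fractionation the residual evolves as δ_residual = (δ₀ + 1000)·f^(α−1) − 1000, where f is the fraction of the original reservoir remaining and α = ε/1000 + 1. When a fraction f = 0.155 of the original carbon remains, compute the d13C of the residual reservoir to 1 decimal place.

-50.4 per mil

Rayleigh residual: δ_res = (δ₀ + 1000)·f^(α−1) − 1000
α − 1 = 0.01000
f^(α−1) = 0.155^(0.01000) = 0.981529
δ_res = (-32.5 + 1000) × 0.981529 − 1000 = 949.630 − 1000 = -50.37 per mil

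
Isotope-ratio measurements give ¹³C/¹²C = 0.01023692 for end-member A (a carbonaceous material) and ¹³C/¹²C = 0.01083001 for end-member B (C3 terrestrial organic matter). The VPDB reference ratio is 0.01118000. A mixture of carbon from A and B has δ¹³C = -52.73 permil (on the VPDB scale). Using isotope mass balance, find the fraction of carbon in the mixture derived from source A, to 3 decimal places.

δ_A = (0.01023692/0.01118000 − 1)×1000 = (0.915646 − 1)×1000 = -84.354 permil
δ_B = (0.01083001/0.01118000 − 1)×1000 = (0.968695 − 1)×1000 = -31.305 permil
f_A = (δ_mix − δ_B)/(δ_A − δ_B) = (-52.73 − (-31.305))/(-84.354 − (-31.305))
f_A = -21.425 / -53.049 = 0.4039

0.404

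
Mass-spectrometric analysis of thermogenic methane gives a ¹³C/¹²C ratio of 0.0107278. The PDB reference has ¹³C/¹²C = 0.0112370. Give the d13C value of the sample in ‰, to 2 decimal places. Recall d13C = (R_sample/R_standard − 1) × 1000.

-45.31‰

d13C = (R_sample / R_standard − 1) × 1000
R_sample / R_standard = 0.0107278 / 0.0112370 = 0.954685
d13C = (0.954685 − 1) × 1000 = -45.315‰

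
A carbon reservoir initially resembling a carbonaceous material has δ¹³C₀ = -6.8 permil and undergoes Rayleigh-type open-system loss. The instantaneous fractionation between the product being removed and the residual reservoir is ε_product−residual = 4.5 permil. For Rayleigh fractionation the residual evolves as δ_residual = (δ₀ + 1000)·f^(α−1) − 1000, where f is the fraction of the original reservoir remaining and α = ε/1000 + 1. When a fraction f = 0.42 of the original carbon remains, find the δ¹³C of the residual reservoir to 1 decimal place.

-10.7 permil

Rayleigh residual: δ_res = (δ₀ + 1000)·f^(α−1) − 1000
α = ε/1000 + 1 = 1.00450, so α − 1 = 0.00450
f^(α−1) = 0.42^(0.00450) = 0.996104
δ_res = (-6.8 + 1000) × 0.996104 − 1000 = 989.330 − 1000 = -10.67 permil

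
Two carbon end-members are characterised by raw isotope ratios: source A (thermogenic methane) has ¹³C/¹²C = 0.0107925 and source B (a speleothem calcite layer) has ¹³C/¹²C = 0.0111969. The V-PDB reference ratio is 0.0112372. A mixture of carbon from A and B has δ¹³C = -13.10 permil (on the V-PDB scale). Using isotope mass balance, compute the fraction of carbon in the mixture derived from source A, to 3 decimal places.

0.264

δ_A = (0.0107925/0.0112372 − 1)×1000 = (0.960426 − 1)×1000 = -39.574 permil
δ_B = (0.0111969/0.0112372 − 1)×1000 = (0.996414 − 1)×1000 = -3.586 permil
f_A = (δ_mix − δ_B)/(δ_A − δ_B) = (-13.10 − (-3.586))/(-39.574 − (-3.586))
f_A = -9.514 / -35.988 = 0.2644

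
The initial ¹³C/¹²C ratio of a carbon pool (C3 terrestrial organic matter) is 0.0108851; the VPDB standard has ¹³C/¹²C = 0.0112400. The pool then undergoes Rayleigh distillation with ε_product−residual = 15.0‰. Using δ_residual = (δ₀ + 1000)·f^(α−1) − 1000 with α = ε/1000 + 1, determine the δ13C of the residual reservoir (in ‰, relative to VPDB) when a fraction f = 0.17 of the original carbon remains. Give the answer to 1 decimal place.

δ₀ = (0.0108851/0.0112400 − 1)×1000 = (0.968425 − 1)×1000 = -31.575‰
α − 1 = ε/1000 = 0.0150
f^(α−1) = 0.17^(0.0150) = 0.973771
δ_res = (-31.575 + 1000) × 0.973771 − 1000 = 943.024 − 1000 = -56.98‰

-57.0‰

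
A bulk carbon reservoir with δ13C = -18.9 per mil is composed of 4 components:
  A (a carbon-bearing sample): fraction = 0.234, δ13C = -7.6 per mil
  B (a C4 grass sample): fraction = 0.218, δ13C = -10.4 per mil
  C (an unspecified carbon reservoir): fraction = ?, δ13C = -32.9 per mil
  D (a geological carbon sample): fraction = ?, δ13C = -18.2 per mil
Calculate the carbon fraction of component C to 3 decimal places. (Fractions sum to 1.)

Let f_C and f_D be the unknown fractions; fractions sum to 1 so f_C + f_D = 0.548.
Mass balance: Σ fᵢ·δᵢ = δ_bulk ⇒ f_C·(-32.9) + f_D·(-18.2) = -18.9 − (-4.046) = -14.854
Substitute f_D = 0.548 − f_C:
f_C·(-32.9 − -18.2) = -14.854 − 0.548×(-18.2) = -4.881
f_C = -4.881 / -14.7 = 0.3320

0.332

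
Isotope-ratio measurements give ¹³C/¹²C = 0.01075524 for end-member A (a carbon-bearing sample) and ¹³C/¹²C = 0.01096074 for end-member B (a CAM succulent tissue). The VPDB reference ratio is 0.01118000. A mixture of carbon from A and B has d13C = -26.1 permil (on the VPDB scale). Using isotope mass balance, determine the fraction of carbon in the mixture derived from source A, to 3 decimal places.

0.353

δ_A = (0.01075524/0.01118000 − 1)×1000 = (0.962007 − 1)×1000 = -37.993 permil
δ_B = (0.01096074/0.01118000 − 1)×1000 = (0.980388 − 1)×1000 = -19.612 permil
f_A = (δ_mix − δ_B)/(δ_A − δ_B) = (-26.1 − (-19.612))/(-37.993 − (-19.612))
f_A = -6.488 / -18.381 = 0.3530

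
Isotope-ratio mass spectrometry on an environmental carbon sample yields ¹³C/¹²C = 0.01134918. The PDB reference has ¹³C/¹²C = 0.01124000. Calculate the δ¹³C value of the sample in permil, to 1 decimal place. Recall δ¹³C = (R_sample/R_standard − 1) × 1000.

δ¹³C = (R_sample / R_standard − 1) × 1000
R_sample / R_standard = 0.01134918 / 0.01124000 = 1.009714
δ¹³C = (1.009714 − 1) × 1000 = 9.71 permil

9.7 permil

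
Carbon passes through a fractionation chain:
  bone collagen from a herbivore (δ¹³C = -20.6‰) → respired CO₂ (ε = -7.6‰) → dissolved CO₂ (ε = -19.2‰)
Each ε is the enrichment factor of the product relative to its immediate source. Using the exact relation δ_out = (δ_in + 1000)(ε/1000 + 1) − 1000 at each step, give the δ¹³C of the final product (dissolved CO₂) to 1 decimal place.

step 1: δ = (-20.60 + 1000)·(-7.6/1000 + 1) − 1000 = -28.04‰
step 2: δ = (-28.04 + 1000)·(-19.2/1000 + 1) − 1000 = -46.71‰

-46.7‰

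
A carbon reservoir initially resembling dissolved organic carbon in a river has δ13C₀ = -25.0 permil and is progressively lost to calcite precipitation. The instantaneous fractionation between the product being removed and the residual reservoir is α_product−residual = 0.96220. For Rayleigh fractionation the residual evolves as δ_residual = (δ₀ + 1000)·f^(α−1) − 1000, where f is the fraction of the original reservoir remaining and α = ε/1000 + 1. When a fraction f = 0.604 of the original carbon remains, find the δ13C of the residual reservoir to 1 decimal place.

-6.2 permil

Rayleigh residual: δ_res = (δ₀ + 1000)·f^(α−1) − 1000
α − 1 = -0.03780
f^(α−1) = 0.604^(-0.03780) = 1.019241
δ_res = (-25.0 + 1000) × 1.019241 − 1000 = 993.760 − 1000 = -6.24 permil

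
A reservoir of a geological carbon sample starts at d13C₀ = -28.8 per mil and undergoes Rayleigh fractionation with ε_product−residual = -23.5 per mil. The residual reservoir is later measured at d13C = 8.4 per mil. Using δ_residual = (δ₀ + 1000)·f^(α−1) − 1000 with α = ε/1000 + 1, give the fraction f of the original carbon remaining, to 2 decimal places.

α − 1 = ε/1000 = -0.0235
(δ_res + 1000)/(δ₀ + 1000) = (8.4 + 1000)/(-28.8 + 1000) = 1008.4/971.2 = 1.038303
f = 1.038303^(1/-0.0235) = exp(ln(1.038303)/-0.0235) = exp(0.03759/-0.0235)
f = exp(-1.5995) = 0.2020

0.20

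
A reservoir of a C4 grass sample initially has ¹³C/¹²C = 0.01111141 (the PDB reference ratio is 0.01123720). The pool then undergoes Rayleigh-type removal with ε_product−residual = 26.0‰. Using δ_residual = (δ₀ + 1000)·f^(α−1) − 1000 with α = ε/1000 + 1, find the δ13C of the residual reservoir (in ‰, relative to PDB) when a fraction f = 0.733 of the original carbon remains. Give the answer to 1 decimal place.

-19.1‰

δ₀ = (0.01111141/0.01123720 − 1)×1000 = (0.988806 − 1)×1000 = -11.194‰
α − 1 = ε/1000 = 0.0260
f^(α−1) = 0.733^(0.0260) = 0.991957
δ_res = (-11.194 + 1000) × 0.991957 − 1000 = 980.853 − 1000 = -19.15‰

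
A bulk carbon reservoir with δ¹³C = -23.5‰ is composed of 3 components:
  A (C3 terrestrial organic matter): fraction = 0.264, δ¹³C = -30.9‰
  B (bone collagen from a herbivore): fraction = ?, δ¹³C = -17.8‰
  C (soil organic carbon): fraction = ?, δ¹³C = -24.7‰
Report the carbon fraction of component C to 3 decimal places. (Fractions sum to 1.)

0.325

Let f_C and f_B be the unknown fractions; fractions sum to 1 so f_C + f_B = 0.736.
Mass balance: Σ fᵢ·δᵢ = δ_bulk ⇒ f_C·(-24.7) + f_B·(-17.8) = -23.5 − (-8.158) = -15.342
Substitute f_B = 0.736 − f_C:
f_C·(-24.7 − -17.8) = -15.342 − 0.736×(-17.8) = -2.242
f_C = -2.242 / -6.9 = 0.3249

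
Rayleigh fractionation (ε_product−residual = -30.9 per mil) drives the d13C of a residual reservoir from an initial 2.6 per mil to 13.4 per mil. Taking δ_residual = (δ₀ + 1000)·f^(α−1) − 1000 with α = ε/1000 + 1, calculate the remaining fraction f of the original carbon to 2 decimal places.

0.71

α − 1 = ε/1000 = -0.0309
(δ_res + 1000)/(δ₀ + 1000) = (13.4 + 1000)/(2.6 + 1000) = 1013.4/1002.6 = 1.010772
f = 1.010772^(1/-0.0309) = exp(ln(1.010772)/-0.0309) = exp(0.01071/-0.0309)
f = exp(-0.3467) = 0.7070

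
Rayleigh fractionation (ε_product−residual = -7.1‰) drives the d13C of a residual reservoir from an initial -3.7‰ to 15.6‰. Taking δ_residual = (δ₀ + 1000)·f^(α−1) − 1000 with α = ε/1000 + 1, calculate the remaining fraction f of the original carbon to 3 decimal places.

α − 1 = ε/1000 = -0.0071
(δ_res + 1000)/(δ₀ + 1000) = (15.6 + 1000)/(-3.7 + 1000) = 1015.6/996.3 = 1.019372
f = 1.019372^(1/-0.0071) = exp(ln(1.019372)/-0.0071) = exp(0.01919/-0.0071)
f = exp(-2.7023) = 0.0671

0.067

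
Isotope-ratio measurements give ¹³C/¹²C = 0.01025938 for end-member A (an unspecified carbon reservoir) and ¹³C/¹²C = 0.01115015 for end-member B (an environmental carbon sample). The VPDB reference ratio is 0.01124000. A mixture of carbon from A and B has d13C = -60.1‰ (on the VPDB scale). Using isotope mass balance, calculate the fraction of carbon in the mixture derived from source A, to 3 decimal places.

δ_A = (0.01025938/0.01124000 − 1)×1000 = (0.912756 − 1)×1000 = -87.244‰
δ_B = (0.01115015/0.01124000 − 1)×1000 = (0.992006 − 1)×1000 = -7.994‰
f_A = (δ_mix − δ_B)/(δ_A − δ_B) = (-60.1 − (-7.994))/(-87.244 − (-7.994))
f_A = -52.106 / -79.250 = 0.6575

0.657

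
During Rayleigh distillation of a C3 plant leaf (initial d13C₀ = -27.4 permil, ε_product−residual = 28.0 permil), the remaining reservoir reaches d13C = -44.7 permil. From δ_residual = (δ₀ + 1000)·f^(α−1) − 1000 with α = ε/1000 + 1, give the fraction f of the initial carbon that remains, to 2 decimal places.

0.53

α − 1 = ε/1000 = 0.0280
(δ_res + 1000)/(δ₀ + 1000) = (-44.7 + 1000)/(-27.4 + 1000) = 955.3/972.6 = 0.982213
f = 0.982213^(1/0.0280) = exp(ln(0.982213)/0.0280) = exp(-0.01795/0.0280)
f = exp(-0.6410) = 0.5268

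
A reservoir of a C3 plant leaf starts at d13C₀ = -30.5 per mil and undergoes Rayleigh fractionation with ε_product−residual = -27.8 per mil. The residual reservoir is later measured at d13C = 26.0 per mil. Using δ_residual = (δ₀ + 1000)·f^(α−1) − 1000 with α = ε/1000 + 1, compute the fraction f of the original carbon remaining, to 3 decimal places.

α − 1 = ε/1000 = -0.0278
(δ_res + 1000)/(δ₀ + 1000) = (26.0 + 1000)/(-30.5 + 1000) = 1026.0/969.5 = 1.058277
f = 1.058277^(1/-0.0278) = exp(ln(1.058277)/-0.0278) = exp(0.05664/-0.0278)
f = exp(-2.0375) = 0.1304

0.130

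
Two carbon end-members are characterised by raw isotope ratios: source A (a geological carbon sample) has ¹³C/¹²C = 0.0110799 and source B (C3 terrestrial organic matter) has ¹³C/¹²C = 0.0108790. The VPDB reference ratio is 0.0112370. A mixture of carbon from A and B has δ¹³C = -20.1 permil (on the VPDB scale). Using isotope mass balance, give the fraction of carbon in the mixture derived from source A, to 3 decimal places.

δ_A = (0.0110799/0.0112370 − 1)×1000 = (0.986019 − 1)×1000 = -13.981 permil
δ_B = (0.0108790/0.0112370 − 1)×1000 = (0.968141 − 1)×1000 = -31.859 permil
f_A = (δ_mix − δ_B)/(δ_A − δ_B) = (-20.1 − (-31.859))/(-13.981 − (-31.859))
f_A = 11.759 / 17.878 = 0.6577

0.658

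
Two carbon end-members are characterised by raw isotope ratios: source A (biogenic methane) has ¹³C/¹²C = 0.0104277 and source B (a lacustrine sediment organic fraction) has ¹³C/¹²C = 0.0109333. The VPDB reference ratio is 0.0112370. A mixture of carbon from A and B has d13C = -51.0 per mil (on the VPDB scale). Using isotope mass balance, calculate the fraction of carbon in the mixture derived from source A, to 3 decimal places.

0.533

δ_A = (0.0104277/0.0112370 − 1)×1000 = (0.927979 − 1)×1000 = -72.021 per mil
δ_B = (0.0109333/0.0112370 − 1)×1000 = (0.972973 − 1)×1000 = -27.027 per mil
f_A = (δ_mix − δ_B)/(δ_A − δ_B) = (-51.0 − (-27.027))/(-72.021 − (-27.027))
f_A = -23.973 / -44.994 = 0.5328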